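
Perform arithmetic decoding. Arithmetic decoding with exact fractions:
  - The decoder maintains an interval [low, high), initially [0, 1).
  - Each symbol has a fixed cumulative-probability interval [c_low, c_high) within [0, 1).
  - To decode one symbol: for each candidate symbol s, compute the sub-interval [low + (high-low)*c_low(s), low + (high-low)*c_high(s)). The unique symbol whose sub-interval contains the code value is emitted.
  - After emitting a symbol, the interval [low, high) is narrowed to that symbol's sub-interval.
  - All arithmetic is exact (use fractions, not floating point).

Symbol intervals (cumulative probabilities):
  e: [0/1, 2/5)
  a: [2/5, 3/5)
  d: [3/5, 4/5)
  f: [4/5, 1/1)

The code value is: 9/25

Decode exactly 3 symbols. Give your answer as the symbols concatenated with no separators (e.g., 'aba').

Step 1: interval [0/1, 1/1), width = 1/1 - 0/1 = 1/1
  'e': [0/1 + 1/1*0/1, 0/1 + 1/1*2/5) = [0/1, 2/5) <- contains code 9/25
  'a': [0/1 + 1/1*2/5, 0/1 + 1/1*3/5) = [2/5, 3/5)
  'd': [0/1 + 1/1*3/5, 0/1 + 1/1*4/5) = [3/5, 4/5)
  'f': [0/1 + 1/1*4/5, 0/1 + 1/1*1/1) = [4/5, 1/1)
  emit 'e', narrow to [0/1, 2/5)
Step 2: interval [0/1, 2/5), width = 2/5 - 0/1 = 2/5
  'e': [0/1 + 2/5*0/1, 0/1 + 2/5*2/5) = [0/1, 4/25)
  'a': [0/1 + 2/5*2/5, 0/1 + 2/5*3/5) = [4/25, 6/25)
  'd': [0/1 + 2/5*3/5, 0/1 + 2/5*4/5) = [6/25, 8/25)
  'f': [0/1 + 2/5*4/5, 0/1 + 2/5*1/1) = [8/25, 2/5) <- contains code 9/25
  emit 'f', narrow to [8/25, 2/5)
Step 3: interval [8/25, 2/5), width = 2/5 - 8/25 = 2/25
  'e': [8/25 + 2/25*0/1, 8/25 + 2/25*2/5) = [8/25, 44/125)
  'a': [8/25 + 2/25*2/5, 8/25 + 2/25*3/5) = [44/125, 46/125) <- contains code 9/25
  'd': [8/25 + 2/25*3/5, 8/25 + 2/25*4/5) = [46/125, 48/125)
  'f': [8/25 + 2/25*4/5, 8/25 + 2/25*1/1) = [48/125, 2/5)
  emit 'a', narrow to [44/125, 46/125)

Answer: efa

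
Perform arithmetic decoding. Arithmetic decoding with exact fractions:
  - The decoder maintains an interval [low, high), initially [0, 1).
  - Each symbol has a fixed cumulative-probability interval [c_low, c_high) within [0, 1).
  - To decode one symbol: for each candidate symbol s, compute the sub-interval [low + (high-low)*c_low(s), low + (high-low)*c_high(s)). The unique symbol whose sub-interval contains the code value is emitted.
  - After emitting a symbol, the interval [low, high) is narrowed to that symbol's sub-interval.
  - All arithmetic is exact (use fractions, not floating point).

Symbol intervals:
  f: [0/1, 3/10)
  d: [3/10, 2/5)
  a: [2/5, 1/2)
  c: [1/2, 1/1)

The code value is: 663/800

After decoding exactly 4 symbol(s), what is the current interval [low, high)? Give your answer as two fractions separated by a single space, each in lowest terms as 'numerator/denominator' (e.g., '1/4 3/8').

Answer: 33/40 333/400

Derivation:
Step 1: interval [0/1, 1/1), width = 1/1 - 0/1 = 1/1
  'f': [0/1 + 1/1*0/1, 0/1 + 1/1*3/10) = [0/1, 3/10)
  'd': [0/1 + 1/1*3/10, 0/1 + 1/1*2/5) = [3/10, 2/5)
  'a': [0/1 + 1/1*2/5, 0/1 + 1/1*1/2) = [2/5, 1/2)
  'c': [0/1 + 1/1*1/2, 0/1 + 1/1*1/1) = [1/2, 1/1) <- contains code 663/800
  emit 'c', narrow to [1/2, 1/1)
Step 2: interval [1/2, 1/1), width = 1/1 - 1/2 = 1/2
  'f': [1/2 + 1/2*0/1, 1/2 + 1/2*3/10) = [1/2, 13/20)
  'd': [1/2 + 1/2*3/10, 1/2 + 1/2*2/5) = [13/20, 7/10)
  'a': [1/2 + 1/2*2/5, 1/2 + 1/2*1/2) = [7/10, 3/4)
  'c': [1/2 + 1/2*1/2, 1/2 + 1/2*1/1) = [3/4, 1/1) <- contains code 663/800
  emit 'c', narrow to [3/4, 1/1)
Step 3: interval [3/4, 1/1), width = 1/1 - 3/4 = 1/4
  'f': [3/4 + 1/4*0/1, 3/4 + 1/4*3/10) = [3/4, 33/40)
  'd': [3/4 + 1/4*3/10, 3/4 + 1/4*2/5) = [33/40, 17/20) <- contains code 663/800
  'a': [3/4 + 1/4*2/5, 3/4 + 1/4*1/2) = [17/20, 7/8)
  'c': [3/4 + 1/4*1/2, 3/4 + 1/4*1/1) = [7/8, 1/1)
  emit 'd', narrow to [33/40, 17/20)
Step 4: interval [33/40, 17/20), width = 17/20 - 33/40 = 1/40
  'f': [33/40 + 1/40*0/1, 33/40 + 1/40*3/10) = [33/40, 333/400) <- contains code 663/800
  'd': [33/40 + 1/40*3/10, 33/40 + 1/40*2/5) = [333/400, 167/200)
  'a': [33/40 + 1/40*2/5, 33/40 + 1/40*1/2) = [167/200, 67/80)
  'c': [33/40 + 1/40*1/2, 33/40 + 1/40*1/1) = [67/80, 17/20)
  emit 'f', narrow to [33/40, 333/400)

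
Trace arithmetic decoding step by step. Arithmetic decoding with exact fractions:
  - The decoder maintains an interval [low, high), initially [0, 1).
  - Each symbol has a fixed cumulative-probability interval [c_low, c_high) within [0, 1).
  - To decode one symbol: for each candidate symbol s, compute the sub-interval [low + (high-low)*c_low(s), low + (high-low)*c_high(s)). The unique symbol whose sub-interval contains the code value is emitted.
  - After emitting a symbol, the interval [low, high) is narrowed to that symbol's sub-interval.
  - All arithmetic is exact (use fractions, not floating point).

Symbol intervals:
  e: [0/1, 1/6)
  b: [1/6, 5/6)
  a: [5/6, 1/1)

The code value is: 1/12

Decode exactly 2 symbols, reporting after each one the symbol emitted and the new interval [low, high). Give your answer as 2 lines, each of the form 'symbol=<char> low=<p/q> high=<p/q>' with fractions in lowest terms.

Answer: symbol=e low=0/1 high=1/6
symbol=b low=1/36 high=5/36

Derivation:
Step 1: interval [0/1, 1/1), width = 1/1 - 0/1 = 1/1
  'e': [0/1 + 1/1*0/1, 0/1 + 1/1*1/6) = [0/1, 1/6) <- contains code 1/12
  'b': [0/1 + 1/1*1/6, 0/1 + 1/1*5/6) = [1/6, 5/6)
  'a': [0/1 + 1/1*5/6, 0/1 + 1/1*1/1) = [5/6, 1/1)
  emit 'e', narrow to [0/1, 1/6)
Step 2: interval [0/1, 1/6), width = 1/6 - 0/1 = 1/6
  'e': [0/1 + 1/6*0/1, 0/1 + 1/6*1/6) = [0/1, 1/36)
  'b': [0/1 + 1/6*1/6, 0/1 + 1/6*5/6) = [1/36, 5/36) <- contains code 1/12
  'a': [0/1 + 1/6*5/6, 0/1 + 1/6*1/1) = [5/36, 1/6)
  emit 'b', narrow to [1/36, 5/36)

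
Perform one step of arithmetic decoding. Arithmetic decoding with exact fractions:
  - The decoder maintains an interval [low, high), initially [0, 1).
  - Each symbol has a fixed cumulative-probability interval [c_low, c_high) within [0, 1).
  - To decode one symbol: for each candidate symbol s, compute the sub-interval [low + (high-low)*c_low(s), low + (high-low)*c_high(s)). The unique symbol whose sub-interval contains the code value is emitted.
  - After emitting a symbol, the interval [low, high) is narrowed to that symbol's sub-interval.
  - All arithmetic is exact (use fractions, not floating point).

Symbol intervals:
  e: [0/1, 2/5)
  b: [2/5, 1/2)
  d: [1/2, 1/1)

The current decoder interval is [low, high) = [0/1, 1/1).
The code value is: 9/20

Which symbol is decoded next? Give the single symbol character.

Answer: b

Derivation:
Interval width = high − low = 1/1 − 0/1 = 1/1
Scaled code = (code − low) / width = (9/20 − 0/1) / 1/1 = 9/20
  e: [0/1, 2/5) 
  b: [2/5, 1/2) ← scaled code falls here ✓
  d: [1/2, 1/1) 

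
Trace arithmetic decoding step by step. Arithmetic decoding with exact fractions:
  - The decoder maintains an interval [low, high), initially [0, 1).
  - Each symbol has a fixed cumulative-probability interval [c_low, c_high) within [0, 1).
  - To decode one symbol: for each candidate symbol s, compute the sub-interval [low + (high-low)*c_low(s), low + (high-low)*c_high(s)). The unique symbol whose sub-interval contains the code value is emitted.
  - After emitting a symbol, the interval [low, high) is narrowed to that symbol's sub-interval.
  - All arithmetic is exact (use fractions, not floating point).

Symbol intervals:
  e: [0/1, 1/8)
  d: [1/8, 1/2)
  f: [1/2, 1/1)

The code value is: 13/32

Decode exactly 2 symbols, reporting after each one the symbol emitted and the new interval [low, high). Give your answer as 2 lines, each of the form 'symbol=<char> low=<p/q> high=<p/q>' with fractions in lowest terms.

Step 1: interval [0/1, 1/1), width = 1/1 - 0/1 = 1/1
  'e': [0/1 + 1/1*0/1, 0/1 + 1/1*1/8) = [0/1, 1/8)
  'd': [0/1 + 1/1*1/8, 0/1 + 1/1*1/2) = [1/8, 1/2) <- contains code 13/32
  'f': [0/1 + 1/1*1/2, 0/1 + 1/1*1/1) = [1/2, 1/1)
  emit 'd', narrow to [1/8, 1/2)
Step 2: interval [1/8, 1/2), width = 1/2 - 1/8 = 3/8
  'e': [1/8 + 3/8*0/1, 1/8 + 3/8*1/8) = [1/8, 11/64)
  'd': [1/8 + 3/8*1/8, 1/8 + 3/8*1/2) = [11/64, 5/16)
  'f': [1/8 + 3/8*1/2, 1/8 + 3/8*1/1) = [5/16, 1/2) <- contains code 13/32
  emit 'f', narrow to [5/16, 1/2)

Answer: symbol=d low=1/8 high=1/2
symbol=f low=5/16 high=1/2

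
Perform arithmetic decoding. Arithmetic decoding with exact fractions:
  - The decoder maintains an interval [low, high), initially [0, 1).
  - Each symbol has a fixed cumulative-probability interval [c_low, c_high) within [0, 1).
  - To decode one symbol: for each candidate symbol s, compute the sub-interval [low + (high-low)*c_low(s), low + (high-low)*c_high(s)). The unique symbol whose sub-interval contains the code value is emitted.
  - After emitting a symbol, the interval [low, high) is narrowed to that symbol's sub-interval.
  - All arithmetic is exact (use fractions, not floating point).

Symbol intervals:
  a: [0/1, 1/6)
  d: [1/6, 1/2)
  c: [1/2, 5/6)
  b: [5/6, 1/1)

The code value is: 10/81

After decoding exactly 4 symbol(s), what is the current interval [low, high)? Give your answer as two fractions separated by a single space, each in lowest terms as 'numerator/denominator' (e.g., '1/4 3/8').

Answer: 13/108 41/324

Derivation:
Step 1: interval [0/1, 1/1), width = 1/1 - 0/1 = 1/1
  'a': [0/1 + 1/1*0/1, 0/1 + 1/1*1/6) = [0/1, 1/6) <- contains code 10/81
  'd': [0/1 + 1/1*1/6, 0/1 + 1/1*1/2) = [1/6, 1/2)
  'c': [0/1 + 1/1*1/2, 0/1 + 1/1*5/6) = [1/2, 5/6)
  'b': [0/1 + 1/1*5/6, 0/1 + 1/1*1/1) = [5/6, 1/1)
  emit 'a', narrow to [0/1, 1/6)
Step 2: interval [0/1, 1/6), width = 1/6 - 0/1 = 1/6
  'a': [0/1 + 1/6*0/1, 0/1 + 1/6*1/6) = [0/1, 1/36)
  'd': [0/1 + 1/6*1/6, 0/1 + 1/6*1/2) = [1/36, 1/12)
  'c': [0/1 + 1/6*1/2, 0/1 + 1/6*5/6) = [1/12, 5/36) <- contains code 10/81
  'b': [0/1 + 1/6*5/6, 0/1 + 1/6*1/1) = [5/36, 1/6)
  emit 'c', narrow to [1/12, 5/36)
Step 3: interval [1/12, 5/36), width = 5/36 - 1/12 = 1/18
  'a': [1/12 + 1/18*0/1, 1/12 + 1/18*1/6) = [1/12, 5/54)
  'd': [1/12 + 1/18*1/6, 1/12 + 1/18*1/2) = [5/54, 1/9)
  'c': [1/12 + 1/18*1/2, 1/12 + 1/18*5/6) = [1/9, 7/54) <- contains code 10/81
  'b': [1/12 + 1/18*5/6, 1/12 + 1/18*1/1) = [7/54, 5/36)
  emit 'c', narrow to [1/9, 7/54)
Step 4: interval [1/9, 7/54), width = 7/54 - 1/9 = 1/54
  'a': [1/9 + 1/54*0/1, 1/9 + 1/54*1/6) = [1/9, 37/324)
  'd': [1/9 + 1/54*1/6, 1/9 + 1/54*1/2) = [37/324, 13/108)
  'c': [1/9 + 1/54*1/2, 1/9 + 1/54*5/6) = [13/108, 41/324) <- contains code 10/81
  'b': [1/9 + 1/54*5/6, 1/9 + 1/54*1/1) = [41/324, 7/54)
  emit 'c', narrow to [13/108, 41/324)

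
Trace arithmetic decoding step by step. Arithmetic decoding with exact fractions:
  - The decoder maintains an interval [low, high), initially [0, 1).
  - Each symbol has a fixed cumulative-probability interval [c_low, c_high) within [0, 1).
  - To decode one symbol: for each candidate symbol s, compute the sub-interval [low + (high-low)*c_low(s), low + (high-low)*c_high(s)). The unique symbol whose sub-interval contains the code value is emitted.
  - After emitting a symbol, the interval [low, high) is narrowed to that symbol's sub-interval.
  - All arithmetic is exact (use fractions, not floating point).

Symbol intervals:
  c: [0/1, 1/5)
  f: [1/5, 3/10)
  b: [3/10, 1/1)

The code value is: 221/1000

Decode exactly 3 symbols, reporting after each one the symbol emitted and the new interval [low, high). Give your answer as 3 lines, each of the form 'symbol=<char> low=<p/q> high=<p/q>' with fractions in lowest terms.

Step 1: interval [0/1, 1/1), width = 1/1 - 0/1 = 1/1
  'c': [0/1 + 1/1*0/1, 0/1 + 1/1*1/5) = [0/1, 1/5)
  'f': [0/1 + 1/1*1/5, 0/1 + 1/1*3/10) = [1/5, 3/10) <- contains code 221/1000
  'b': [0/1 + 1/1*3/10, 0/1 + 1/1*1/1) = [3/10, 1/1)
  emit 'f', narrow to [1/5, 3/10)
Step 2: interval [1/5, 3/10), width = 3/10 - 1/5 = 1/10
  'c': [1/5 + 1/10*0/1, 1/5 + 1/10*1/5) = [1/5, 11/50)
  'f': [1/5 + 1/10*1/5, 1/5 + 1/10*3/10) = [11/50, 23/100) <- contains code 221/1000
  'b': [1/5 + 1/10*3/10, 1/5 + 1/10*1/1) = [23/100, 3/10)
  emit 'f', narrow to [11/50, 23/100)
Step 3: interval [11/50, 23/100), width = 23/100 - 11/50 = 1/100
  'c': [11/50 + 1/100*0/1, 11/50 + 1/100*1/5) = [11/50, 111/500) <- contains code 221/1000
  'f': [11/50 + 1/100*1/5, 11/50 + 1/100*3/10) = [111/500, 223/1000)
  'b': [11/50 + 1/100*3/10, 11/50 + 1/100*1/1) = [223/1000, 23/100)
  emit 'c', narrow to [11/50, 111/500)

Answer: symbol=f low=1/5 high=3/10
symbol=f low=11/50 high=23/100
symbol=c low=11/50 high=111/500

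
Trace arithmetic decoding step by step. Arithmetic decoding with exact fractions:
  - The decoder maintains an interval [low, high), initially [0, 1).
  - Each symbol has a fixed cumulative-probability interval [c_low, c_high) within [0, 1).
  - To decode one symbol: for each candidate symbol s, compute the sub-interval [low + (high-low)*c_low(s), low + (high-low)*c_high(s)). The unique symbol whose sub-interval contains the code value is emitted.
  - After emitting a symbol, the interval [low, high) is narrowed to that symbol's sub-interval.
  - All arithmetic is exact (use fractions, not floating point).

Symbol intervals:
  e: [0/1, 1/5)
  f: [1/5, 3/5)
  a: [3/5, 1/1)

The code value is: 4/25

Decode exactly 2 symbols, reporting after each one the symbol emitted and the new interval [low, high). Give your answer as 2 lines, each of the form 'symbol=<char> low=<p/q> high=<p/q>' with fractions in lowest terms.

Answer: symbol=e low=0/1 high=1/5
symbol=a low=3/25 high=1/5

Derivation:
Step 1: interval [0/1, 1/1), width = 1/1 - 0/1 = 1/1
  'e': [0/1 + 1/1*0/1, 0/1 + 1/1*1/5) = [0/1, 1/5) <- contains code 4/25
  'f': [0/1 + 1/1*1/5, 0/1 + 1/1*3/5) = [1/5, 3/5)
  'a': [0/1 + 1/1*3/5, 0/1 + 1/1*1/1) = [3/5, 1/1)
  emit 'e', narrow to [0/1, 1/5)
Step 2: interval [0/1, 1/5), width = 1/5 - 0/1 = 1/5
  'e': [0/1 + 1/5*0/1, 0/1 + 1/5*1/5) = [0/1, 1/25)
  'f': [0/1 + 1/5*1/5, 0/1 + 1/5*3/5) = [1/25, 3/25)
  'a': [0/1 + 1/5*3/5, 0/1 + 1/5*1/1) = [3/25, 1/5) <- contains code 4/25
  emit 'a', narrow to [3/25, 1/5)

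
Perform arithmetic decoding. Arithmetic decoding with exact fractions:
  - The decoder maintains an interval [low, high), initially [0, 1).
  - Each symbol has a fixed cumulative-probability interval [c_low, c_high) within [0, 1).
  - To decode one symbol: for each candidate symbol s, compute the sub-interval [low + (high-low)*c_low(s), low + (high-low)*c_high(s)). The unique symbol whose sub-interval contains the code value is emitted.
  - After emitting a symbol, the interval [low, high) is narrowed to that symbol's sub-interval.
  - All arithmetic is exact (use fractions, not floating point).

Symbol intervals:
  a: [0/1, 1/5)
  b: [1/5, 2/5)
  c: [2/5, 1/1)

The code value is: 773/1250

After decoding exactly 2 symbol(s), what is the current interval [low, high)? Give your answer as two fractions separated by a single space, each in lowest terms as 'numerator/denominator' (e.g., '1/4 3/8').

Step 1: interval [0/1, 1/1), width = 1/1 - 0/1 = 1/1
  'a': [0/1 + 1/1*0/1, 0/1 + 1/1*1/5) = [0/1, 1/5)
  'b': [0/1 + 1/1*1/5, 0/1 + 1/1*2/5) = [1/5, 2/5)
  'c': [0/1 + 1/1*2/5, 0/1 + 1/1*1/1) = [2/5, 1/1) <- contains code 773/1250
  emit 'c', narrow to [2/5, 1/1)
Step 2: interval [2/5, 1/1), width = 1/1 - 2/5 = 3/5
  'a': [2/5 + 3/5*0/1, 2/5 + 3/5*1/5) = [2/5, 13/25)
  'b': [2/5 + 3/5*1/5, 2/5 + 3/5*2/5) = [13/25, 16/25) <- contains code 773/1250
  'c': [2/5 + 3/5*2/5, 2/5 + 3/5*1/1) = [16/25, 1/1)
  emit 'b', narrow to [13/25, 16/25)

Answer: 13/25 16/25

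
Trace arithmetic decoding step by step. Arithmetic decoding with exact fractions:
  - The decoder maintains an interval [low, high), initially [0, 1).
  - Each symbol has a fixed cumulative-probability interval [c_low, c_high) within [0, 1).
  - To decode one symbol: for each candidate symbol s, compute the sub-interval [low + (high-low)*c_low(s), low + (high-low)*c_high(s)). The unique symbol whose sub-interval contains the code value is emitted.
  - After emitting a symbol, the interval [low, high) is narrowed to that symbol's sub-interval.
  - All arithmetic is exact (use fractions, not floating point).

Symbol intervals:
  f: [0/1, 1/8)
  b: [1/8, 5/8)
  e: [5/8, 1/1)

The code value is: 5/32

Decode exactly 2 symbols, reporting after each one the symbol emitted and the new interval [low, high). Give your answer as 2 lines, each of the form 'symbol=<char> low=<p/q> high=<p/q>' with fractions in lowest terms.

Answer: symbol=b low=1/8 high=5/8
symbol=f low=1/8 high=3/16

Derivation:
Step 1: interval [0/1, 1/1), width = 1/1 - 0/1 = 1/1
  'f': [0/1 + 1/1*0/1, 0/1 + 1/1*1/8) = [0/1, 1/8)
  'b': [0/1 + 1/1*1/8, 0/1 + 1/1*5/8) = [1/8, 5/8) <- contains code 5/32
  'e': [0/1 + 1/1*5/8, 0/1 + 1/1*1/1) = [5/8, 1/1)
  emit 'b', narrow to [1/8, 5/8)
Step 2: interval [1/8, 5/8), width = 5/8 - 1/8 = 1/2
  'f': [1/8 + 1/2*0/1, 1/8 + 1/2*1/8) = [1/8, 3/16) <- contains code 5/32
  'b': [1/8 + 1/2*1/8, 1/8 + 1/2*5/8) = [3/16, 7/16)
  'e': [1/8 + 1/2*5/8, 1/8 + 1/2*1/1) = [7/16, 5/8)
  emit 'f', narrow to [1/8, 3/16)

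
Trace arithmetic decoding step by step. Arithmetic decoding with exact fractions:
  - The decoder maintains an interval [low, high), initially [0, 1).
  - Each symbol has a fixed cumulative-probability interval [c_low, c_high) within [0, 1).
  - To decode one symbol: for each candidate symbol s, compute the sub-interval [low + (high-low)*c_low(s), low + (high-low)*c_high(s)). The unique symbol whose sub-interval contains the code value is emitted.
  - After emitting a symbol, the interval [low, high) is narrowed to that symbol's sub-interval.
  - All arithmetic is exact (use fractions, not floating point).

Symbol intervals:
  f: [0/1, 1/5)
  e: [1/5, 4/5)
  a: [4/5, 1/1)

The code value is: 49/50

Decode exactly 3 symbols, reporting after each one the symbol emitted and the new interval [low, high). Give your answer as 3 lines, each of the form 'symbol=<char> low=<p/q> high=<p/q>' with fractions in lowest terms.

Answer: symbol=a low=4/5 high=1/1
symbol=a low=24/25 high=1/1
symbol=e low=121/125 high=124/125

Derivation:
Step 1: interval [0/1, 1/1), width = 1/1 - 0/1 = 1/1
  'f': [0/1 + 1/1*0/1, 0/1 + 1/1*1/5) = [0/1, 1/5)
  'e': [0/1 + 1/1*1/5, 0/1 + 1/1*4/5) = [1/5, 4/5)
  'a': [0/1 + 1/1*4/5, 0/1 + 1/1*1/1) = [4/5, 1/1) <- contains code 49/50
  emit 'a', narrow to [4/5, 1/1)
Step 2: interval [4/5, 1/1), width = 1/1 - 4/5 = 1/5
  'f': [4/5 + 1/5*0/1, 4/5 + 1/5*1/5) = [4/5, 21/25)
  'e': [4/5 + 1/5*1/5, 4/5 + 1/5*4/5) = [21/25, 24/25)
  'a': [4/5 + 1/5*4/5, 4/5 + 1/5*1/1) = [24/25, 1/1) <- contains code 49/50
  emit 'a', narrow to [24/25, 1/1)
Step 3: interval [24/25, 1/1), width = 1/1 - 24/25 = 1/25
  'f': [24/25 + 1/25*0/1, 24/25 + 1/25*1/5) = [24/25, 121/125)
  'e': [24/25 + 1/25*1/5, 24/25 + 1/25*4/5) = [121/125, 124/125) <- contains code 49/50
  'a': [24/25 + 1/25*4/5, 24/25 + 1/25*1/1) = [124/125, 1/1)
  emit 'e', narrow to [121/125, 124/125)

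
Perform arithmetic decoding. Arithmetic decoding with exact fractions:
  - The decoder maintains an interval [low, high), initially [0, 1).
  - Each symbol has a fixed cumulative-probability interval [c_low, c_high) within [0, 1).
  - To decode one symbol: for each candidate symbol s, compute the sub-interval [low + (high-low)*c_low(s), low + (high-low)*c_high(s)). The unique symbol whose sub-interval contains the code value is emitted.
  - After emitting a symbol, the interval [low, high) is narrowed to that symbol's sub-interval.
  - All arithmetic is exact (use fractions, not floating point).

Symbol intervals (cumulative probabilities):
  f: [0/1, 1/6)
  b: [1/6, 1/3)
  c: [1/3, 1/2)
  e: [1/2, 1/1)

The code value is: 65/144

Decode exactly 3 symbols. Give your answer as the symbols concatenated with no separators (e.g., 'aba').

Step 1: interval [0/1, 1/1), width = 1/1 - 0/1 = 1/1
  'f': [0/1 + 1/1*0/1, 0/1 + 1/1*1/6) = [0/1, 1/6)
  'b': [0/1 + 1/1*1/6, 0/1 + 1/1*1/3) = [1/6, 1/3)
  'c': [0/1 + 1/1*1/3, 0/1 + 1/1*1/2) = [1/3, 1/2) <- contains code 65/144
  'e': [0/1 + 1/1*1/2, 0/1 + 1/1*1/1) = [1/2, 1/1)
  emit 'c', narrow to [1/3, 1/2)
Step 2: interval [1/3, 1/2), width = 1/2 - 1/3 = 1/6
  'f': [1/3 + 1/6*0/1, 1/3 + 1/6*1/6) = [1/3, 13/36)
  'b': [1/3 + 1/6*1/6, 1/3 + 1/6*1/3) = [13/36, 7/18)
  'c': [1/3 + 1/6*1/3, 1/3 + 1/6*1/2) = [7/18, 5/12)
  'e': [1/3 + 1/6*1/2, 1/3 + 1/6*1/1) = [5/12, 1/2) <- contains code 65/144
  emit 'e', narrow to [5/12, 1/2)
Step 3: interval [5/12, 1/2), width = 1/2 - 5/12 = 1/12
  'f': [5/12 + 1/12*0/1, 5/12 + 1/12*1/6) = [5/12, 31/72)
  'b': [5/12 + 1/12*1/6, 5/12 + 1/12*1/3) = [31/72, 4/9)
  'c': [5/12 + 1/12*1/3, 5/12 + 1/12*1/2) = [4/9, 11/24) <- contains code 65/144
  'e': [5/12 + 1/12*1/2, 5/12 + 1/12*1/1) = [11/24, 1/2)
  emit 'c', narrow to [4/9, 11/24)

Answer: cec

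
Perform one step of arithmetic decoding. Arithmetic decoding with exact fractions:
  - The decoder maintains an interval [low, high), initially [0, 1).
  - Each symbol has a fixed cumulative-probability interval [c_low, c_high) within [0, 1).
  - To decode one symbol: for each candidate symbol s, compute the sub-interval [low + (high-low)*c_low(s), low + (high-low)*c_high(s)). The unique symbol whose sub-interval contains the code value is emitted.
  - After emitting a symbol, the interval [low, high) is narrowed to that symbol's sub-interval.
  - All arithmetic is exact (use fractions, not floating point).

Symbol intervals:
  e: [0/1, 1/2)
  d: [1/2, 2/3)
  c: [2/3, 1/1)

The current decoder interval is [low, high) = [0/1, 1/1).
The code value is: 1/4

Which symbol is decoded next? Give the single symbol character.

Interval width = high − low = 1/1 − 0/1 = 1/1
Scaled code = (code − low) / width = (1/4 − 0/1) / 1/1 = 1/4
  e: [0/1, 1/2) ← scaled code falls here ✓
  d: [1/2, 2/3) 
  c: [2/3, 1/1) 

Answer: e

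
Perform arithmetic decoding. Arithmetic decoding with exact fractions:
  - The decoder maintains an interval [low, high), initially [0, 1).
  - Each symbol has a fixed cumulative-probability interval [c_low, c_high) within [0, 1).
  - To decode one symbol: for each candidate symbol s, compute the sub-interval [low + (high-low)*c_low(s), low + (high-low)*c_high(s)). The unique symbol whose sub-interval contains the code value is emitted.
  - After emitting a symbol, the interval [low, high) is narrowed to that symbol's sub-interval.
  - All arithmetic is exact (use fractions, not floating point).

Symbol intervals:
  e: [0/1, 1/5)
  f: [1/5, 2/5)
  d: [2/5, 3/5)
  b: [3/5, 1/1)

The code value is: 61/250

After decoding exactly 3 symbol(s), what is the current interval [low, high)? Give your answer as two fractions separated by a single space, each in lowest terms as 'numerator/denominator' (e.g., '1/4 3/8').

Answer: 6/25 31/125

Derivation:
Step 1: interval [0/1, 1/1), width = 1/1 - 0/1 = 1/1
  'e': [0/1 + 1/1*0/1, 0/1 + 1/1*1/5) = [0/1, 1/5)
  'f': [0/1 + 1/1*1/5, 0/1 + 1/1*2/5) = [1/5, 2/5) <- contains code 61/250
  'd': [0/1 + 1/1*2/5, 0/1 + 1/1*3/5) = [2/5, 3/5)
  'b': [0/1 + 1/1*3/5, 0/1 + 1/1*1/1) = [3/5, 1/1)
  emit 'f', narrow to [1/5, 2/5)
Step 2: interval [1/5, 2/5), width = 2/5 - 1/5 = 1/5
  'e': [1/5 + 1/5*0/1, 1/5 + 1/5*1/5) = [1/5, 6/25)
  'f': [1/5 + 1/5*1/5, 1/5 + 1/5*2/5) = [6/25, 7/25) <- contains code 61/250
  'd': [1/5 + 1/5*2/5, 1/5 + 1/5*3/5) = [7/25, 8/25)
  'b': [1/5 + 1/5*3/5, 1/5 + 1/5*1/1) = [8/25, 2/5)
  emit 'f', narrow to [6/25, 7/25)
Step 3: interval [6/25, 7/25), width = 7/25 - 6/25 = 1/25
  'e': [6/25 + 1/25*0/1, 6/25 + 1/25*1/5) = [6/25, 31/125) <- contains code 61/250
  'f': [6/25 + 1/25*1/5, 6/25 + 1/25*2/5) = [31/125, 32/125)
  'd': [6/25 + 1/25*2/5, 6/25 + 1/25*3/5) = [32/125, 33/125)
  'b': [6/25 + 1/25*3/5, 6/25 + 1/25*1/1) = [33/125, 7/25)
  emit 'e', narrow to [6/25, 31/125)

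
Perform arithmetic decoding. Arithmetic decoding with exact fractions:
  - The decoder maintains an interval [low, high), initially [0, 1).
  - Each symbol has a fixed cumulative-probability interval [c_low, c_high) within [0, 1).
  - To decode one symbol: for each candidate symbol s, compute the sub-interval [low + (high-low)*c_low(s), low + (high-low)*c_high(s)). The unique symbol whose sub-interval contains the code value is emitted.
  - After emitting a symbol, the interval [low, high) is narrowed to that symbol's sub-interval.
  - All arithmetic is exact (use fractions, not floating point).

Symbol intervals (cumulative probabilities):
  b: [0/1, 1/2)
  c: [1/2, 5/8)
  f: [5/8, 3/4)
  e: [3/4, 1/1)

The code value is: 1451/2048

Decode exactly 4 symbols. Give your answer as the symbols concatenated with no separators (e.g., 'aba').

Answer: ffbf

Derivation:
Step 1: interval [0/1, 1/1), width = 1/1 - 0/1 = 1/1
  'b': [0/1 + 1/1*0/1, 0/1 + 1/1*1/2) = [0/1, 1/2)
  'c': [0/1 + 1/1*1/2, 0/1 + 1/1*5/8) = [1/2, 5/8)
  'f': [0/1 + 1/1*5/8, 0/1 + 1/1*3/4) = [5/8, 3/4) <- contains code 1451/2048
  'e': [0/1 + 1/1*3/4, 0/1 + 1/1*1/1) = [3/4, 1/1)
  emit 'f', narrow to [5/8, 3/4)
Step 2: interval [5/8, 3/4), width = 3/4 - 5/8 = 1/8
  'b': [5/8 + 1/8*0/1, 5/8 + 1/8*1/2) = [5/8, 11/16)
  'c': [5/8 + 1/8*1/2, 5/8 + 1/8*5/8) = [11/16, 45/64)
  'f': [5/8 + 1/8*5/8, 5/8 + 1/8*3/4) = [45/64, 23/32) <- contains code 1451/2048
  'e': [5/8 + 1/8*3/4, 5/8 + 1/8*1/1) = [23/32, 3/4)
  emit 'f', narrow to [45/64, 23/32)
Step 3: interval [45/64, 23/32), width = 23/32 - 45/64 = 1/64
  'b': [45/64 + 1/64*0/1, 45/64 + 1/64*1/2) = [45/64, 91/128) <- contains code 1451/2048
  'c': [45/64 + 1/64*1/2, 45/64 + 1/64*5/8) = [91/128, 365/512)
  'f': [45/64 + 1/64*5/8, 45/64 + 1/64*3/4) = [365/512, 183/256)
  'e': [45/64 + 1/64*3/4, 45/64 + 1/64*1/1) = [183/256, 23/32)
  emit 'b', narrow to [45/64, 91/128)
Step 4: interval [45/64, 91/128), width = 91/128 - 45/64 = 1/128
  'b': [45/64 + 1/128*0/1, 45/64 + 1/128*1/2) = [45/64, 181/256)
  'c': [45/64 + 1/128*1/2, 45/64 + 1/128*5/8) = [181/256, 725/1024)
  'f': [45/64 + 1/128*5/8, 45/64 + 1/128*3/4) = [725/1024, 363/512) <- contains code 1451/2048
  'e': [45/64 + 1/128*3/4, 45/64 + 1/128*1/1) = [363/512, 91/128)
  emit 'f', narrow to [725/1024, 363/512)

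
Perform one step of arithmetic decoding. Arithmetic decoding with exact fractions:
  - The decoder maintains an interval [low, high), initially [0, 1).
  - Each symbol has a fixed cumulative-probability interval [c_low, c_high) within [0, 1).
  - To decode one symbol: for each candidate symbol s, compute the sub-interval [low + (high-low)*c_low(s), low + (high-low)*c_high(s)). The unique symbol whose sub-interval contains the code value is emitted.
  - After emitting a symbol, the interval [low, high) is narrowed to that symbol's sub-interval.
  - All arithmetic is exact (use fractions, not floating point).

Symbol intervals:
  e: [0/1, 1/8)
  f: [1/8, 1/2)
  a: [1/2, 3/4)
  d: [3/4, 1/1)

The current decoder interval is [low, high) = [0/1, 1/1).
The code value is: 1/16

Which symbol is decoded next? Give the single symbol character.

Answer: e

Derivation:
Interval width = high − low = 1/1 − 0/1 = 1/1
Scaled code = (code − low) / width = (1/16 − 0/1) / 1/1 = 1/16
  e: [0/1, 1/8) ← scaled code falls here ✓
  f: [1/8, 1/2) 
  a: [1/2, 3/4) 
  d: [3/4, 1/1) 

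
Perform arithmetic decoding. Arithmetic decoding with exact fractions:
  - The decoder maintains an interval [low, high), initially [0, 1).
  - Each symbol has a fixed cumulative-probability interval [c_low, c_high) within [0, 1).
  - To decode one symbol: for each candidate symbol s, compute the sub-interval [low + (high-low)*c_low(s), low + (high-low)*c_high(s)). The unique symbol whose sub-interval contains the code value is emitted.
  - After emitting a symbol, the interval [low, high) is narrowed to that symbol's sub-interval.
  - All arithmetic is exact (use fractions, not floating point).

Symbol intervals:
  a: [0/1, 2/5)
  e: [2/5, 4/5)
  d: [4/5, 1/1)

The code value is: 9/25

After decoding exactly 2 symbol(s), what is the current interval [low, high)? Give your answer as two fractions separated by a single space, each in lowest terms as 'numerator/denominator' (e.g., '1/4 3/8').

Step 1: interval [0/1, 1/1), width = 1/1 - 0/1 = 1/1
  'a': [0/1 + 1/1*0/1, 0/1 + 1/1*2/5) = [0/1, 2/5) <- contains code 9/25
  'e': [0/1 + 1/1*2/5, 0/1 + 1/1*4/5) = [2/5, 4/5)
  'd': [0/1 + 1/1*4/5, 0/1 + 1/1*1/1) = [4/5, 1/1)
  emit 'a', narrow to [0/1, 2/5)
Step 2: interval [0/1, 2/5), width = 2/5 - 0/1 = 2/5
  'a': [0/1 + 2/5*0/1, 0/1 + 2/5*2/5) = [0/1, 4/25)
  'e': [0/1 + 2/5*2/5, 0/1 + 2/5*4/5) = [4/25, 8/25)
  'd': [0/1 + 2/5*4/5, 0/1 + 2/5*1/1) = [8/25, 2/5) <- contains code 9/25
  emit 'd', narrow to [8/25, 2/5)

Answer: 8/25 2/5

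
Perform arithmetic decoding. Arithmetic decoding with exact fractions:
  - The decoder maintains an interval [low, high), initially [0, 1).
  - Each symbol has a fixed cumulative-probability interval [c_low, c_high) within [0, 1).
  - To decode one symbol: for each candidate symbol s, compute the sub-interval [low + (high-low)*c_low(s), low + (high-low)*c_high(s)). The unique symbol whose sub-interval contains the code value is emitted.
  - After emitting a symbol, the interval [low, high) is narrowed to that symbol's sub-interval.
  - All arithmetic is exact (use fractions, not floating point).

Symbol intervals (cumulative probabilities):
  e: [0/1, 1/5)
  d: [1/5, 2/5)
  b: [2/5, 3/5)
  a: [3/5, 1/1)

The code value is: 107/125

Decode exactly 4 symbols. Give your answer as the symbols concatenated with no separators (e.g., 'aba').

Step 1: interval [0/1, 1/1), width = 1/1 - 0/1 = 1/1
  'e': [0/1 + 1/1*0/1, 0/1 + 1/1*1/5) = [0/1, 1/5)
  'd': [0/1 + 1/1*1/5, 0/1 + 1/1*2/5) = [1/5, 2/5)
  'b': [0/1 + 1/1*2/5, 0/1 + 1/1*3/5) = [2/5, 3/5)
  'a': [0/1 + 1/1*3/5, 0/1 + 1/1*1/1) = [3/5, 1/1) <- contains code 107/125
  emit 'a', narrow to [3/5, 1/1)
Step 2: interval [3/5, 1/1), width = 1/1 - 3/5 = 2/5
  'e': [3/5 + 2/5*0/1, 3/5 + 2/5*1/5) = [3/5, 17/25)
  'd': [3/5 + 2/5*1/5, 3/5 + 2/5*2/5) = [17/25, 19/25)
  'b': [3/5 + 2/5*2/5, 3/5 + 2/5*3/5) = [19/25, 21/25)
  'a': [3/5 + 2/5*3/5, 3/5 + 2/5*1/1) = [21/25, 1/1) <- contains code 107/125
  emit 'a', narrow to [21/25, 1/1)
Step 3: interval [21/25, 1/1), width = 1/1 - 21/25 = 4/25
  'e': [21/25 + 4/25*0/1, 21/25 + 4/25*1/5) = [21/25, 109/125) <- contains code 107/125
  'd': [21/25 + 4/25*1/5, 21/25 + 4/25*2/5) = [109/125, 113/125)
  'b': [21/25 + 4/25*2/5, 21/25 + 4/25*3/5) = [113/125, 117/125)
  'a': [21/25 + 4/25*3/5, 21/25 + 4/25*1/1) = [117/125, 1/1)
  emit 'e', narrow to [21/25, 109/125)
Step 4: interval [21/25, 109/125), width = 109/125 - 21/25 = 4/125
  'e': [21/25 + 4/125*0/1, 21/25 + 4/125*1/5) = [21/25, 529/625)
  'd': [21/25 + 4/125*1/5, 21/25 + 4/125*2/5) = [529/625, 533/625)
  'b': [21/25 + 4/125*2/5, 21/25 + 4/125*3/5) = [533/625, 537/625) <- contains code 107/125
  'a': [21/25 + 4/125*3/5, 21/25 + 4/125*1/1) = [537/625, 109/125)
  emit 'b', narrow to [533/625, 537/625)

Answer: aaeb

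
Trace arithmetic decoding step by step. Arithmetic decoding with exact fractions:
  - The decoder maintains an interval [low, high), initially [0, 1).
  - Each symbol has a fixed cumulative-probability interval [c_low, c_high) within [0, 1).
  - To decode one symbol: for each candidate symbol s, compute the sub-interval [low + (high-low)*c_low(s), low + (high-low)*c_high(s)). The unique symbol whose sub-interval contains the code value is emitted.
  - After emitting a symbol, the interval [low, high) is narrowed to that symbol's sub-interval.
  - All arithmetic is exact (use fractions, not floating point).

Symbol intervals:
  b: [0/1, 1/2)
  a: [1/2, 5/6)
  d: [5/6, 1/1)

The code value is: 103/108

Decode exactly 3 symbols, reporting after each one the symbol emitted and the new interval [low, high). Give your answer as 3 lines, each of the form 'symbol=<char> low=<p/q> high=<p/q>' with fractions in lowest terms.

Answer: symbol=d low=5/6 high=1/1
symbol=a low=11/12 high=35/36
symbol=a low=17/18 high=26/27

Derivation:
Step 1: interval [0/1, 1/1), width = 1/1 - 0/1 = 1/1
  'b': [0/1 + 1/1*0/1, 0/1 + 1/1*1/2) = [0/1, 1/2)
  'a': [0/1 + 1/1*1/2, 0/1 + 1/1*5/6) = [1/2, 5/6)
  'd': [0/1 + 1/1*5/6, 0/1 + 1/1*1/1) = [5/6, 1/1) <- contains code 103/108
  emit 'd', narrow to [5/6, 1/1)
Step 2: interval [5/6, 1/1), width = 1/1 - 5/6 = 1/6
  'b': [5/6 + 1/6*0/1, 5/6 + 1/6*1/2) = [5/6, 11/12)
  'a': [5/6 + 1/6*1/2, 5/6 + 1/6*5/6) = [11/12, 35/36) <- contains code 103/108
  'd': [5/6 + 1/6*5/6, 5/6 + 1/6*1/1) = [35/36, 1/1)
  emit 'a', narrow to [11/12, 35/36)
Step 3: interval [11/12, 35/36), width = 35/36 - 11/12 = 1/18
  'b': [11/12 + 1/18*0/1, 11/12 + 1/18*1/2) = [11/12, 17/18)
  'a': [11/12 + 1/18*1/2, 11/12 + 1/18*5/6) = [17/18, 26/27) <- contains code 103/108
  'd': [11/12 + 1/18*5/6, 11/12 + 1/18*1/1) = [26/27, 35/36)
  emit 'a', narrow to [17/18, 26/27)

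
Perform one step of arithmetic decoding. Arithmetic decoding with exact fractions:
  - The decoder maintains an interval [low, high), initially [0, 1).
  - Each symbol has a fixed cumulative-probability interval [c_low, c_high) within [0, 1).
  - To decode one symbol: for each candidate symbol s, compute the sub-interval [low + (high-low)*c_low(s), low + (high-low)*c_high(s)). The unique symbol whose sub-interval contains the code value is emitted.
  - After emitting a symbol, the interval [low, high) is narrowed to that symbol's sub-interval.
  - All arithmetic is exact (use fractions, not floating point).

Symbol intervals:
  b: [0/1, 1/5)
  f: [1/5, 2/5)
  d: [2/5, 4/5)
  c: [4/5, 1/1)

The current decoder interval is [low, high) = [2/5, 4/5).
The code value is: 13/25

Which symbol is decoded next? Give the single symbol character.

Interval width = high − low = 4/5 − 2/5 = 2/5
Scaled code = (code − low) / width = (13/25 − 2/5) / 2/5 = 3/10
  b: [0/1, 1/5) 
  f: [1/5, 2/5) ← scaled code falls here ✓
  d: [2/5, 4/5) 
  c: [4/5, 1/1) 

Answer: f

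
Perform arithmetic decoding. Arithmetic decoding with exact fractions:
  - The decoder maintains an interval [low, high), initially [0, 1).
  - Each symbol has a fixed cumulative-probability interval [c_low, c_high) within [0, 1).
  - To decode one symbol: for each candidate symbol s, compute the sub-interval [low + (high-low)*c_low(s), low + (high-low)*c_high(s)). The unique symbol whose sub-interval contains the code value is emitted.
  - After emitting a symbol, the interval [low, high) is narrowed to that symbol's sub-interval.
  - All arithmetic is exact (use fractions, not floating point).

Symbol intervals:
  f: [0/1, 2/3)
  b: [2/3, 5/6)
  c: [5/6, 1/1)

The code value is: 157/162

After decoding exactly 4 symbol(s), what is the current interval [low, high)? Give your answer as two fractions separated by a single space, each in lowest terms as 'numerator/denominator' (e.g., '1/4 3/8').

Step 1: interval [0/1, 1/1), width = 1/1 - 0/1 = 1/1
  'f': [0/1 + 1/1*0/1, 0/1 + 1/1*2/3) = [0/1, 2/3)
  'b': [0/1 + 1/1*2/3, 0/1 + 1/1*5/6) = [2/3, 5/6)
  'c': [0/1 + 1/1*5/6, 0/1 + 1/1*1/1) = [5/6, 1/1) <- contains code 157/162
  emit 'c', narrow to [5/6, 1/1)
Step 2: interval [5/6, 1/1), width = 1/1 - 5/6 = 1/6
  'f': [5/6 + 1/6*0/1, 5/6 + 1/6*2/3) = [5/6, 17/18)
  'b': [5/6 + 1/6*2/3, 5/6 + 1/6*5/6) = [17/18, 35/36) <- contains code 157/162
  'c': [5/6 + 1/6*5/6, 5/6 + 1/6*1/1) = [35/36, 1/1)
  emit 'b', narrow to [17/18, 35/36)
Step 3: interval [17/18, 35/36), width = 35/36 - 17/18 = 1/36
  'f': [17/18 + 1/36*0/1, 17/18 + 1/36*2/3) = [17/18, 26/27)
  'b': [17/18 + 1/36*2/3, 17/18 + 1/36*5/6) = [26/27, 209/216)
  'c': [17/18 + 1/36*5/6, 17/18 + 1/36*1/1) = [209/216, 35/36) <- contains code 157/162
  emit 'c', narrow to [209/216, 35/36)
Step 4: interval [209/216, 35/36), width = 35/36 - 209/216 = 1/216
  'f': [209/216 + 1/216*0/1, 209/216 + 1/216*2/3) = [209/216, 629/648) <- contains code 157/162
  'b': [209/216 + 1/216*2/3, 209/216 + 1/216*5/6) = [629/648, 1259/1296)
  'c': [209/216 + 1/216*5/6, 209/216 + 1/216*1/1) = [1259/1296, 35/36)
  emit 'f', narrow to [209/216, 629/648)

Answer: 209/216 629/648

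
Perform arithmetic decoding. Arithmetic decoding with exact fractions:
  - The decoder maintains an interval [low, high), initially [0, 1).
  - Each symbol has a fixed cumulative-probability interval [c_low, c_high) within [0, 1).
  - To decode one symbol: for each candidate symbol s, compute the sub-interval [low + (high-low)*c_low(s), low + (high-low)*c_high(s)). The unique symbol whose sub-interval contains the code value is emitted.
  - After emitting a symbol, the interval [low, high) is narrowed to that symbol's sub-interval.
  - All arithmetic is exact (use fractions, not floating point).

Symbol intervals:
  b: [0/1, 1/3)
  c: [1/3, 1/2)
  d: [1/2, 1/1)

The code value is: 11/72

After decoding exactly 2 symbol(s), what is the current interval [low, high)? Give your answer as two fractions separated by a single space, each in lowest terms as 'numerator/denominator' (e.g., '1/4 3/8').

Step 1: interval [0/1, 1/1), width = 1/1 - 0/1 = 1/1
  'b': [0/1 + 1/1*0/1, 0/1 + 1/1*1/3) = [0/1, 1/3) <- contains code 11/72
  'c': [0/1 + 1/1*1/3, 0/1 + 1/1*1/2) = [1/3, 1/2)
  'd': [0/1 + 1/1*1/2, 0/1 + 1/1*1/1) = [1/2, 1/1)
  emit 'b', narrow to [0/1, 1/3)
Step 2: interval [0/1, 1/3), width = 1/3 - 0/1 = 1/3
  'b': [0/1 + 1/3*0/1, 0/1 + 1/3*1/3) = [0/1, 1/9)
  'c': [0/1 + 1/3*1/3, 0/1 + 1/3*1/2) = [1/9, 1/6) <- contains code 11/72
  'd': [0/1 + 1/3*1/2, 0/1 + 1/3*1/1) = [1/6, 1/3)
  emit 'c', narrow to [1/9, 1/6)

Answer: 1/9 1/6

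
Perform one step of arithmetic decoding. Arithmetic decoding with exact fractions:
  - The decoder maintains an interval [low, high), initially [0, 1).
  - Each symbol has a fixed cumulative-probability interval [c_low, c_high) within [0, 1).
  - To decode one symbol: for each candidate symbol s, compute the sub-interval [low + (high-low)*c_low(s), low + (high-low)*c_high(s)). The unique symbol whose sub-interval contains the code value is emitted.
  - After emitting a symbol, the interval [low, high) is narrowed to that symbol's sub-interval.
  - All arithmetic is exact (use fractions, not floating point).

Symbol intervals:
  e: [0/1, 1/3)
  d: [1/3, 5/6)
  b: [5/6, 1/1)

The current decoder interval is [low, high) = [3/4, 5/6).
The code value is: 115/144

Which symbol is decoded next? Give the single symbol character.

Answer: d

Derivation:
Interval width = high − low = 5/6 − 3/4 = 1/12
Scaled code = (code − low) / width = (115/144 − 3/4) / 1/12 = 7/12
  e: [0/1, 1/3) 
  d: [1/3, 5/6) ← scaled code falls here ✓
  b: [5/6, 1/1) 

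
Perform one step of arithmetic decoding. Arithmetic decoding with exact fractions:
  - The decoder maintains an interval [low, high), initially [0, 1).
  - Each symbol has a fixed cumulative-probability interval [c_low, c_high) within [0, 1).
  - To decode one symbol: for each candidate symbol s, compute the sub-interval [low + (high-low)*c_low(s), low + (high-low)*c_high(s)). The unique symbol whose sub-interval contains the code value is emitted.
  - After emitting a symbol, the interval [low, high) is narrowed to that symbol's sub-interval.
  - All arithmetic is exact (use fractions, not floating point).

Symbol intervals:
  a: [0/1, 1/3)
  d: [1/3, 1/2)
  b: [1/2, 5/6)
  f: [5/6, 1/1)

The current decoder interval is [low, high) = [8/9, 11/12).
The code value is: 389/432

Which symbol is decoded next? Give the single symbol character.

Answer: d

Derivation:
Interval width = high − low = 11/12 − 8/9 = 1/36
Scaled code = (code − low) / width = (389/432 − 8/9) / 1/36 = 5/12
  a: [0/1, 1/3) 
  d: [1/3, 1/2) ← scaled code falls here ✓
  b: [1/2, 5/6) 
  f: [5/6, 1/1) 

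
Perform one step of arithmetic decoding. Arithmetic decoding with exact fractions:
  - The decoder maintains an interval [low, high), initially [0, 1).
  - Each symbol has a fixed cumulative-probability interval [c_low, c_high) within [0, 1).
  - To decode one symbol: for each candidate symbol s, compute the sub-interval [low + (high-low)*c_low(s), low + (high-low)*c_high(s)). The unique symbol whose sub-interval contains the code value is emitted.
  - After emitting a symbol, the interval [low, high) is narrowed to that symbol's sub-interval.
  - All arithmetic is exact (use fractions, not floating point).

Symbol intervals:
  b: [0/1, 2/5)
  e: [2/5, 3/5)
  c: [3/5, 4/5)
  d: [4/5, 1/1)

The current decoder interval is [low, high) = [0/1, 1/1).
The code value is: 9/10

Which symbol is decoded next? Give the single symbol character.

Answer: d

Derivation:
Interval width = high − low = 1/1 − 0/1 = 1/1
Scaled code = (code − low) / width = (9/10 − 0/1) / 1/1 = 9/10
  b: [0/1, 2/5) 
  e: [2/5, 3/5) 
  c: [3/5, 4/5) 
  d: [4/5, 1/1) ← scaled code falls here ✓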